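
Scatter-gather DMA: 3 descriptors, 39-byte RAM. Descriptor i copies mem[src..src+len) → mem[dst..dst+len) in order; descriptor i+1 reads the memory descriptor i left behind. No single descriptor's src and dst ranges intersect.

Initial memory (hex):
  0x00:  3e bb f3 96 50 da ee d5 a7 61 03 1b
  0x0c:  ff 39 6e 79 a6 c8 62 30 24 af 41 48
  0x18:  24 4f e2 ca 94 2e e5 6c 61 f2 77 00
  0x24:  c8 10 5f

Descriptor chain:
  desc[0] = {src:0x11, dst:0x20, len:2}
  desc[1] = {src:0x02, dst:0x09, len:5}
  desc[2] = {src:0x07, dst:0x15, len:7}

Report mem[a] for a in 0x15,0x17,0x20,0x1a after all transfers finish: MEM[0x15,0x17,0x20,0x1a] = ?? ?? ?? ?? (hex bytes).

D0: mem[0x20..0x21] <- [c8 62]
D1: mem[0x09..0x0d] <- [f3 96 50 da ee]
D2: mem[0x15..0x1b] <- [d5 a7 f3 96 50 da ee]
query mem[0x15]=0xd5, mem[0x17]=0xf3, mem[0x20]=0xc8, mem[0x1a]=0xda

MEM[0x15,0x17,0x20,0x1a] = d5 f3 c8 da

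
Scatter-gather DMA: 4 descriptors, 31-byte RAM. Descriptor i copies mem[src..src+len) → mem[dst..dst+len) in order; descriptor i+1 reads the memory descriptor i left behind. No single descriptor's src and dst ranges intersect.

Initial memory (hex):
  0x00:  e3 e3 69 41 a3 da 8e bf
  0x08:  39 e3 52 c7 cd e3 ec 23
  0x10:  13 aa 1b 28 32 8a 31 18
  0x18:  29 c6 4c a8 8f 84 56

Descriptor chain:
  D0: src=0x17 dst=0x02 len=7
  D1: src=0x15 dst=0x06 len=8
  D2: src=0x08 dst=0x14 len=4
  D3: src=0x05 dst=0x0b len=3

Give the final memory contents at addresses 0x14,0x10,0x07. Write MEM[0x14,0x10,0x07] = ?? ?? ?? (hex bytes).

D0: mem[0x02..0x08] <- [18 29 c6 4c a8 8f 84]
D1: mem[0x06..0x0d] <- [8a 31 18 29 c6 4c a8 8f]
D2: mem[0x14..0x17] <- [18 29 c6 4c]
D3: mem[0x0b..0x0d] <- [4c 8a 31]
query mem[0x14]=0x18, mem[0x10]=0x13, mem[0x07]=0x31

MEM[0x14,0x10,0x07] = 18 13 31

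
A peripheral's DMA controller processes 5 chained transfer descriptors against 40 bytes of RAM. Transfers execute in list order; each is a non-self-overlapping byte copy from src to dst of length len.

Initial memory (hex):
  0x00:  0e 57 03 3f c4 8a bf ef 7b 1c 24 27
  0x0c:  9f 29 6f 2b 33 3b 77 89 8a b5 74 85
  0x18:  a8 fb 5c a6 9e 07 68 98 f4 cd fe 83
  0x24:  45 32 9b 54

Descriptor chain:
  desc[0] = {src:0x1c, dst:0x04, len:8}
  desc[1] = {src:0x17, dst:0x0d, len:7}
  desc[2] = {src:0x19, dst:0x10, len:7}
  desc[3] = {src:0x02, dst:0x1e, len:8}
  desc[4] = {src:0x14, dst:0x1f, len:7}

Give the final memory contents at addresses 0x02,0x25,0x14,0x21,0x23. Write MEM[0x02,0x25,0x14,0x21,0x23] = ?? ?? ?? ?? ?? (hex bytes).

D0: mem[0x04..0x0b] <- [9e 07 68 98 f4 cd fe 83]
D1: mem[0x0d..0x13] <- [85 a8 fb 5c a6 9e 07]
D2: mem[0x10..0x16] <- [fb 5c a6 9e 07 68 98]
D3: mem[0x1e..0x25] <- [03 3f 9e 07 68 98 f4 cd]
D4: mem[0x1f..0x25] <- [07 68 98 85 a8 fb 5c]
query mem[0x02]=0x03, mem[0x25]=0x5c, mem[0x14]=0x07, mem[0x21]=0x98, mem[0x23]=0xa8

MEM[0x02,0x25,0x14,0x21,0x23] = 03 5c 07 98 a8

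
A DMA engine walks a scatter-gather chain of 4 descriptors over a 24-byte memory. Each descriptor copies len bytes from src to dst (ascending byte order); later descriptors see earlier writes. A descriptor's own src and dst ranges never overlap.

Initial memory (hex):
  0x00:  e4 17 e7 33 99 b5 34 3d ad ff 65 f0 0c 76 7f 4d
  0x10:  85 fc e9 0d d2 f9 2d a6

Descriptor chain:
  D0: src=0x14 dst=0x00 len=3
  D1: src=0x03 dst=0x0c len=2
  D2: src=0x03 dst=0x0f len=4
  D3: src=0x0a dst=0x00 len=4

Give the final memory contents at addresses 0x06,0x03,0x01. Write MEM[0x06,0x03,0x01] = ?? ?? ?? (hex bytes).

  after D0: wrote 3B at 0x00 = d2f92d
  after D1: wrote 2B at 0x0c = 3399
  after D2: wrote 4B at 0x0f = 3399b534
  after D3: wrote 4B at 0x00 = 65f03399
query mem[0x06]=0x34, mem[0x03]=0x99, mem[0x01]=0xf0

MEM[0x06,0x03,0x01] = 34 99 f0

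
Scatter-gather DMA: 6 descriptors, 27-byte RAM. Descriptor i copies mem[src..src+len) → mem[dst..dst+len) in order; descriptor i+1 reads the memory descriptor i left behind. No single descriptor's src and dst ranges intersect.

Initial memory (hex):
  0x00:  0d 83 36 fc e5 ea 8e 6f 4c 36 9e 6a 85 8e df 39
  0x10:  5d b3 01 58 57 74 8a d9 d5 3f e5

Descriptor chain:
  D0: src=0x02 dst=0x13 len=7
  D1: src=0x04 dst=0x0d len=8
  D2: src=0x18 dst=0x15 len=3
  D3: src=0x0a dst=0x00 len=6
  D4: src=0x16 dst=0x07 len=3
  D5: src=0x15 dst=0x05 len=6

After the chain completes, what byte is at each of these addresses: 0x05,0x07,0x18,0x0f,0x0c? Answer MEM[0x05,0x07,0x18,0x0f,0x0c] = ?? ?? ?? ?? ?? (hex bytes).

MEM[0x05,0x07,0x18,0x0f,0x0c] = 6f e5 6f 8e 85

D0: mem[0x13..0x19] <- [36 fc e5 ea 8e 6f 4c]
D1: mem[0x0d..0x14] <- [e5 ea 8e 6f 4c 36 9e 6a]
D2: mem[0x15..0x17] <- [6f 4c e5]
D3: mem[0x00..0x05] <- [9e 6a 85 e5 ea 8e]
D4: mem[0x07..0x09] <- [4c e5 6f]
D5: mem[0x05..0x0a] <- [6f 4c e5 6f 4c e5]
query mem[0x05]=0x6f, mem[0x07]=0xe5, mem[0x18]=0x6f, mem[0x0f]=0x8e, mem[0x0c]=0x85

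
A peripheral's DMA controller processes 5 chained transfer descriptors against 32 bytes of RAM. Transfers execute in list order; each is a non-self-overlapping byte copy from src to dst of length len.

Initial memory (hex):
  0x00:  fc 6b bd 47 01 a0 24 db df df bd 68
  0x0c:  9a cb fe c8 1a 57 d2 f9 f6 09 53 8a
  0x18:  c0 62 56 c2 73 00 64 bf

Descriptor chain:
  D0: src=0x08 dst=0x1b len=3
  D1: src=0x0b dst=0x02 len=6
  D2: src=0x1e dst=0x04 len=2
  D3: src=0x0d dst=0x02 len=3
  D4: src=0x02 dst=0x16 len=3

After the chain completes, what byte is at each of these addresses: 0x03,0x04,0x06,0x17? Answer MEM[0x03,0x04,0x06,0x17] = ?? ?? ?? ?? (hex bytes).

D0: mem[0x1b..0x1d] <- [df df bd]
D1: mem[0x02..0x07] <- [68 9a cb fe c8 1a]
D2: mem[0x04..0x05] <- [64 bf]
D3: mem[0x02..0x04] <- [cb fe c8]
D4: mem[0x16..0x18] <- [cb fe c8]
query mem[0x03]=0xfe, mem[0x04]=0xc8, mem[0x06]=0xc8, mem[0x17]=0xfe

MEM[0x03,0x04,0x06,0x17] = fe c8 c8 fe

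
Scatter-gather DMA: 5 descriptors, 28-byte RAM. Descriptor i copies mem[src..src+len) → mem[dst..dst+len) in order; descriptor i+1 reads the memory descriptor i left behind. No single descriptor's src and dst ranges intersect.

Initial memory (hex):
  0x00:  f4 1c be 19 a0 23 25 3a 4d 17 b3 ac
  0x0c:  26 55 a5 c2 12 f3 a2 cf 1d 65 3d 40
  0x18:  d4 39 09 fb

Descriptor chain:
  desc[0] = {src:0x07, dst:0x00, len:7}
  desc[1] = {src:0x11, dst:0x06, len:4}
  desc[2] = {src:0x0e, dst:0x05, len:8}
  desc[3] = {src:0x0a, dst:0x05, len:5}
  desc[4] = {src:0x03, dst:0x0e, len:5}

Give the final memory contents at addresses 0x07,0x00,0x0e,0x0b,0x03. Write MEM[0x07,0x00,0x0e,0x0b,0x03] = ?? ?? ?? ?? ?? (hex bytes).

MEM[0x07,0x00,0x0e,0x0b,0x03] = 65 3a b3 1d b3

D0: mem[0x00..0x06] <- [3a 4d 17 b3 ac 26 55]
D1: mem[0x06..0x09] <- [f3 a2 cf 1d]
D2: mem[0x05..0x0c] <- [a5 c2 12 f3 a2 cf 1d 65]
D3: mem[0x05..0x09] <- [cf 1d 65 55 a5]
D4: mem[0x0e..0x12] <- [b3 ac cf 1d 65]
query mem[0x07]=0x65, mem[0x00]=0x3a, mem[0x0e]=0xb3, mem[0x0b]=0x1d, mem[0x03]=0xb3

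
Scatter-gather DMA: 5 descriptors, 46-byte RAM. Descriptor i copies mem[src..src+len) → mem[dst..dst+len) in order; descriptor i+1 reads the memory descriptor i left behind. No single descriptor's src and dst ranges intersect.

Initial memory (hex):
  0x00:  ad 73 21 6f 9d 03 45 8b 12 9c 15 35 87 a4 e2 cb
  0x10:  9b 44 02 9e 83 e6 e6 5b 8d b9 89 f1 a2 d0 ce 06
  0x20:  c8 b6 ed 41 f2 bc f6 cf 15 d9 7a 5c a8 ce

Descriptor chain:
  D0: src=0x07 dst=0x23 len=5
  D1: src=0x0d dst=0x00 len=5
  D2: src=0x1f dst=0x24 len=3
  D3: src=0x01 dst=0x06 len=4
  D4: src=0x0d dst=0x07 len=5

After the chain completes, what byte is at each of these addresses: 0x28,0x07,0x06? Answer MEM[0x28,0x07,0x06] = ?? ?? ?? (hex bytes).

#0 dst[0x23+5] := {0x8b,0x12,0x9c,0x15,0x35}
#1 dst[0x00+5] := {0xa4,0xe2,0xcb,0x9b,0x44}
#2 dst[0x24+3] := {0x06,0xc8,0xb6}
#3 dst[0x06+4] := {0xe2,0xcb,0x9b,0x44}
#4 dst[0x07+5] := {0xa4,0xe2,0xcb,0x9b,0x44}
query mem[0x28]=0x15, mem[0x07]=0xa4, mem[0x06]=0xe2

MEM[0x28,0x07,0x06] = 15 a4 e2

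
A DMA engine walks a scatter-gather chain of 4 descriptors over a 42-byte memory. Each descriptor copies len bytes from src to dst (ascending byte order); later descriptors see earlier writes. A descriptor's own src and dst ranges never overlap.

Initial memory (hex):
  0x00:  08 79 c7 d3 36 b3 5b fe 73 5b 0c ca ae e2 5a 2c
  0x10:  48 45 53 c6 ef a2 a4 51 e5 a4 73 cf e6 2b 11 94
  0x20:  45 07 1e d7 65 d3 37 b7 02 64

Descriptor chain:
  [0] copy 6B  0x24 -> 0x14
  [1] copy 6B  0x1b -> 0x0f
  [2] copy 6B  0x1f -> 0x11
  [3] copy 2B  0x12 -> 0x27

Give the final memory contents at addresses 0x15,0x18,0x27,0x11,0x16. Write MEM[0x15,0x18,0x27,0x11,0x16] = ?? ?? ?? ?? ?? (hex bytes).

  after D0: wrote 6B at 0x14 = 65d337b70264
  after D1: wrote 6B at 0x0f = cfe62b119445
  after D2: wrote 6B at 0x11 = 9445071ed765
  after D3: wrote 2B at 0x27 = 4507
query mem[0x15]=0xd7, mem[0x18]=0x02, mem[0x27]=0x45, mem[0x11]=0x94, mem[0x16]=0x65

MEM[0x15,0x18,0x27,0x11,0x16] = d7 02 45 94 65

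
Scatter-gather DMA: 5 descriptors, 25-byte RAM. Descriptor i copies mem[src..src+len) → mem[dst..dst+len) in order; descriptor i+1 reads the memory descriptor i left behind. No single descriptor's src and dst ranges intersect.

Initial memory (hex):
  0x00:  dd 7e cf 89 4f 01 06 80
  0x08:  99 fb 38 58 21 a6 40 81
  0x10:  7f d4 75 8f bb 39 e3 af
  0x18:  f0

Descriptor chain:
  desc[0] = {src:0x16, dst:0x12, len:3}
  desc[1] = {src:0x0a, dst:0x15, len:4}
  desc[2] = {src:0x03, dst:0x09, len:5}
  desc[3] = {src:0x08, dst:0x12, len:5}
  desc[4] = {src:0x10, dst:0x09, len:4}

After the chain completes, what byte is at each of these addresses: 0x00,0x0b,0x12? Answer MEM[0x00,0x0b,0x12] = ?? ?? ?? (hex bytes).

MEM[0x00,0x0b,0x12] = dd 99 99

[0] 0x16->0x12 len=3 : e3 af f0
[1] 0x0a->0x15 len=4 : 38 58 21 a6
[2] 0x03->0x09 len=5 : 89 4f 01 06 80
[3] 0x08->0x12 len=5 : 99 89 4f 01 06
[4] 0x10->0x09 len=4 : 7f d4 99 89
query mem[0x00]=0xdd, mem[0x0b]=0x99, mem[0x12]=0x99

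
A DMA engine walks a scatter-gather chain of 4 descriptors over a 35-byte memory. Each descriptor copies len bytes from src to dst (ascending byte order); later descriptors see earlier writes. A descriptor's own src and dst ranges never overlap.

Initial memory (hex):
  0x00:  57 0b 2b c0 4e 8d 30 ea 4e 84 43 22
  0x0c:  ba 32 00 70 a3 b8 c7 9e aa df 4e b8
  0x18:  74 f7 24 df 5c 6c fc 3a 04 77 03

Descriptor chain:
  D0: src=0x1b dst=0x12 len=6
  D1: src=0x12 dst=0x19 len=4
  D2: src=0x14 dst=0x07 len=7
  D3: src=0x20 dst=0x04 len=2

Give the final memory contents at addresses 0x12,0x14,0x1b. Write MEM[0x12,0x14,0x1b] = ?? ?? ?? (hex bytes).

MEM[0x12,0x14,0x1b] = df 6c 6c

[0] 0x1b->0x12 len=6 : df 5c 6c fc 3a 04
[1] 0x12->0x19 len=4 : df 5c 6c fc
[2] 0x14->0x07 len=7 : 6c fc 3a 04 74 df 5c
[3] 0x20->0x04 len=2 : 04 77
query mem[0x12]=0xdf, mem[0x14]=0x6c, mem[0x1b]=0x6c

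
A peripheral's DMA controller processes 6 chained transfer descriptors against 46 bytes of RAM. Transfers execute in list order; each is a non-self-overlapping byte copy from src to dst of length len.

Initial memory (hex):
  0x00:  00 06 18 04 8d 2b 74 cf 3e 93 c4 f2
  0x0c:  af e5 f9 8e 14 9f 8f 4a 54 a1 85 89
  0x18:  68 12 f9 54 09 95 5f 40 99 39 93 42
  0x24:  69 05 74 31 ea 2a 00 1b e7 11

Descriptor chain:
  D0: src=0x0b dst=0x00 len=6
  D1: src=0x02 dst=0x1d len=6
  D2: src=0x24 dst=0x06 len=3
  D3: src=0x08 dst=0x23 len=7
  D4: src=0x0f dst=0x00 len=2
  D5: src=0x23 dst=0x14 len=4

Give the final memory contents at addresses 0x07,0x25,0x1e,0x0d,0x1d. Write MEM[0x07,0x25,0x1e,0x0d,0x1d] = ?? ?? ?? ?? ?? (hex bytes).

MEM[0x07,0x25,0x1e,0x0d,0x1d] = 05 c4 f9 e5 e5

[0] 0x0b->0x00 len=6 : f2 af e5 f9 8e 14
[1] 0x02->0x1d len=6 : e5 f9 8e 14 74 cf
[2] 0x24->0x06 len=3 : 69 05 74
[3] 0x08->0x23 len=7 : 74 93 c4 f2 af e5 f9
[4] 0x0f->0x00 len=2 : 8e 14
[5] 0x23->0x14 len=4 : 74 93 c4 f2
query mem[0x07]=0x05, mem[0x25]=0xc4, mem[0x1e]=0xf9, mem[0x0d]=0xe5, mem[0x1d]=0xe5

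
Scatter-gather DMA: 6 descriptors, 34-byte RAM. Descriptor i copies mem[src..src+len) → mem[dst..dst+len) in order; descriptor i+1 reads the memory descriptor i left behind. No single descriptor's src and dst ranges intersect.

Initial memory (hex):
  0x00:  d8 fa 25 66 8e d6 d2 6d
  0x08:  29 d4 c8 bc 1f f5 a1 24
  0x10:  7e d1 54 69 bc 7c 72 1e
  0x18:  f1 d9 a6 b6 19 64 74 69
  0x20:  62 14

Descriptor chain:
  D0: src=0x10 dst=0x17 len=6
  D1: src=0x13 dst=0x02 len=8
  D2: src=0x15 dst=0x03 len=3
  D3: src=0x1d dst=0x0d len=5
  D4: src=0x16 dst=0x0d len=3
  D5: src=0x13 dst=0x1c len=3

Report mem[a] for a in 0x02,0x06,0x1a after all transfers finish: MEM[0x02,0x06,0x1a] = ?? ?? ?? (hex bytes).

MEM[0x02,0x06,0x1a] = 69 7e 69

#0 dst[0x17+6] := {0x7e,0xd1,0x54,0x69,0xbc,0x7c}
#1 dst[0x02+8] := {0x69,0xbc,0x7c,0x72,0x7e,0xd1,0x54,0x69}
#2 dst[0x03+3] := {0x7c,0x72,0x7e}
#3 dst[0x0d+5] := {0x64,0x74,0x69,0x62,0x14}
#4 dst[0x0d+3] := {0x72,0x7e,0xd1}
#5 dst[0x1c+3] := {0x69,0xbc,0x7c}
query mem[0x02]=0x69, mem[0x06]=0x7e, mem[0x1a]=0x69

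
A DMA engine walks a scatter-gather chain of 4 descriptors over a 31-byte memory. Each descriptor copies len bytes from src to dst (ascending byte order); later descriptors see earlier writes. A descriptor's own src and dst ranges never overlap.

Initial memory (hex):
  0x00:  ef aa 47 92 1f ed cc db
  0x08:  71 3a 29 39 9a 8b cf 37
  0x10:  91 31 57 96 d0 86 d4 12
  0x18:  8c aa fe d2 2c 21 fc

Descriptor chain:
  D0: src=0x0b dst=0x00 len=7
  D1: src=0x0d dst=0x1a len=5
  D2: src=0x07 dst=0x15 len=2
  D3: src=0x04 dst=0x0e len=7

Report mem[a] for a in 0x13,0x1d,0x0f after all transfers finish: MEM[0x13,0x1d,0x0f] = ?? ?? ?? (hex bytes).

MEM[0x13,0x1d,0x0f] = 3a 91 91

[0] 0x0b->0x00 len=7 : 39 9a 8b cf 37 91 31
[1] 0x0d->0x1a len=5 : 8b cf 37 91 31
[2] 0x07->0x15 len=2 : db 71
[3] 0x04->0x0e len=7 : 37 91 31 db 71 3a 29
query mem[0x13]=0x3a, mem[0x1d]=0x91, mem[0x0f]=0x91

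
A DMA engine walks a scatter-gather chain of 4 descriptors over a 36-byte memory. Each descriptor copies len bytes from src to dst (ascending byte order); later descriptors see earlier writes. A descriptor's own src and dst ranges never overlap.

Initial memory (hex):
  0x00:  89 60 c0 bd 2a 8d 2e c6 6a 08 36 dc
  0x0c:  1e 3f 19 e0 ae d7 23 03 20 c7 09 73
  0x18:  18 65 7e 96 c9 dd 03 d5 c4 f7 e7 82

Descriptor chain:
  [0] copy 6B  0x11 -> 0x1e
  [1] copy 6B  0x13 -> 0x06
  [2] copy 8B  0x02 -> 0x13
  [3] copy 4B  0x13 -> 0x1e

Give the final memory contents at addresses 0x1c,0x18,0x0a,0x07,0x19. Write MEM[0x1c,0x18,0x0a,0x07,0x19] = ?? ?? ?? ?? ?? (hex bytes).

D0: mem[0x1e..0x23] <- [d7 23 03 20 c7 09]
D1: mem[0x06..0x0b] <- [03 20 c7 09 73 18]
D2: mem[0x13..0x1a] <- [c0 bd 2a 8d 03 20 c7 09]
D3: mem[0x1e..0x21] <- [c0 bd 2a 8d]
query mem[0x1c]=0xc9, mem[0x18]=0x20, mem[0x0a]=0x73, mem[0x07]=0x20, mem[0x19]=0xc7

MEM[0x1c,0x18,0x0a,0x07,0x19] = c9 20 73 20 c7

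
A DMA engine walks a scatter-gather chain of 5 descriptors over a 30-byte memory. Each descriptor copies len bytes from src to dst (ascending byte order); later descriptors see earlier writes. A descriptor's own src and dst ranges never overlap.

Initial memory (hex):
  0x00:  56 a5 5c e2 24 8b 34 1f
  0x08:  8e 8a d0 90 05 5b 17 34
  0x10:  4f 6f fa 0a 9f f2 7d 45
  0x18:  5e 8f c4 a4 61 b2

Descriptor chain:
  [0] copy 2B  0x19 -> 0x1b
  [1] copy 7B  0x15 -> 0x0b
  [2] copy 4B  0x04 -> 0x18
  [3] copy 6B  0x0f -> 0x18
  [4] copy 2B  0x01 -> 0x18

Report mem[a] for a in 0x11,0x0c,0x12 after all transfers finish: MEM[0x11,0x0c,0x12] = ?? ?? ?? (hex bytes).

MEM[0x11,0x0c,0x12] = 8f 7d fa

[0] 0x19->0x1b len=2 : 8f c4
[1] 0x15->0x0b len=7 : f2 7d 45 5e 8f c4 8f
[2] 0x04->0x18 len=4 : 24 8b 34 1f
[3] 0x0f->0x18 len=6 : 8f c4 8f fa 0a 9f
[4] 0x01->0x18 len=2 : a5 5c
query mem[0x11]=0x8f, mem[0x0c]=0x7d, mem[0x12]=0xfa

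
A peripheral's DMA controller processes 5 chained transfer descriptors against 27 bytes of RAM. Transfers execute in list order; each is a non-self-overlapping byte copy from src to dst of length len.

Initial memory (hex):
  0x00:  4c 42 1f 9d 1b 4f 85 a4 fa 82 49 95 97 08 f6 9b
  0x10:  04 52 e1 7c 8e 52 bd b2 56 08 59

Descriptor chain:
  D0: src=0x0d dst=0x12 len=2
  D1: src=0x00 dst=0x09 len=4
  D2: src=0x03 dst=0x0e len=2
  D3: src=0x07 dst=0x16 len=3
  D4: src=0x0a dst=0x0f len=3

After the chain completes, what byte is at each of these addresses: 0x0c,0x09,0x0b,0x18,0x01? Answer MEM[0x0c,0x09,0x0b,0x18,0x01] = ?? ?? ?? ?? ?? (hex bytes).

MEM[0x0c,0x09,0x0b,0x18,0x01] = 9d 4c 1f 4c 42

[0] 0x0d->0x12 len=2 : 08 f6
[1] 0x00->0x09 len=4 : 4c 42 1f 9d
[2] 0x03->0x0e len=2 : 9d 1b
[3] 0x07->0x16 len=3 : a4 fa 4c
[4] 0x0a->0x0f len=3 : 42 1f 9d
query mem[0x0c]=0x9d, mem[0x09]=0x4c, mem[0x0b]=0x1f, mem[0x18]=0x4c, mem[0x01]=0x42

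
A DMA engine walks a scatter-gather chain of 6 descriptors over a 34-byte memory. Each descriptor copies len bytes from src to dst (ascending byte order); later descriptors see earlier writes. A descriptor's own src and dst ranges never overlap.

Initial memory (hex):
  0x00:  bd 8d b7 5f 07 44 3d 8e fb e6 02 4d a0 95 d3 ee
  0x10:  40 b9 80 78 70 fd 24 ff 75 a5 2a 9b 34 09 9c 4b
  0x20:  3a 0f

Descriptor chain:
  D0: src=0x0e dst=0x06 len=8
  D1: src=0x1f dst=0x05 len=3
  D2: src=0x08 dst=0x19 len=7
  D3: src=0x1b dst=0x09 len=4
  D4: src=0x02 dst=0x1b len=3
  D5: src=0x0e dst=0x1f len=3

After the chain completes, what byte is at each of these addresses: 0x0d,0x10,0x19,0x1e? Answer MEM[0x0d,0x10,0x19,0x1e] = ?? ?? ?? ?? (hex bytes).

MEM[0x0d,0x10,0x19,0x1e] = fd 40 40 fd

[0] 0x0e->0x06 len=8 : d3 ee 40 b9 80 78 70 fd
[1] 0x1f->0x05 len=3 : 4b 3a 0f
[2] 0x08->0x19 len=7 : 40 b9 80 78 70 fd d3
[3] 0x1b->0x09 len=4 : 80 78 70 fd
[4] 0x02->0x1b len=3 : b7 5f 07
[5] 0x0e->0x1f len=3 : d3 ee 40
query mem[0x0d]=0xfd, mem[0x10]=0x40, mem[0x19]=0x40, mem[0x1e]=0xfd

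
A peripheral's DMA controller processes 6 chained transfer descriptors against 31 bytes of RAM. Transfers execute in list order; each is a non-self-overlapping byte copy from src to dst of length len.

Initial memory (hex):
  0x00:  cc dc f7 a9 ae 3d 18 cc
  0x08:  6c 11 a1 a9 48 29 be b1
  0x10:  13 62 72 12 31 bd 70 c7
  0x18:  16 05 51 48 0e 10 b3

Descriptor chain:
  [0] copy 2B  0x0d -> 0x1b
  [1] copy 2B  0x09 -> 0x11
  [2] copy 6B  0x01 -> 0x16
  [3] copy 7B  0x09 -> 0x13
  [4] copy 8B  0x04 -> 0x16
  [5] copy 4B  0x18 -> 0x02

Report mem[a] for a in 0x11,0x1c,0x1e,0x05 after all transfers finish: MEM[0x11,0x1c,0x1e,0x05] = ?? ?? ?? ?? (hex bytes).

#0 dst[0x1b+2] := {0x29,0xbe}
#1 dst[0x11+2] := {0x11,0xa1}
#2 dst[0x16+6] := {0xdc,0xf7,0xa9,0xae,0x3d,0x18}
#3 dst[0x13+7] := {0x11,0xa1,0xa9,0x48,0x29,0xbe,0xb1}
#4 dst[0x16+8] := {0xae,0x3d,0x18,0xcc,0x6c,0x11,0xa1,0xa9}
#5 dst[0x02+4] := {0x18,0xcc,0x6c,0x11}
query mem[0x11]=0x11, mem[0x1c]=0xa1, mem[0x1e]=0xb3, mem[0x05]=0x11

MEM[0x11,0x1c,0x1e,0x05] = 11 a1 b3 11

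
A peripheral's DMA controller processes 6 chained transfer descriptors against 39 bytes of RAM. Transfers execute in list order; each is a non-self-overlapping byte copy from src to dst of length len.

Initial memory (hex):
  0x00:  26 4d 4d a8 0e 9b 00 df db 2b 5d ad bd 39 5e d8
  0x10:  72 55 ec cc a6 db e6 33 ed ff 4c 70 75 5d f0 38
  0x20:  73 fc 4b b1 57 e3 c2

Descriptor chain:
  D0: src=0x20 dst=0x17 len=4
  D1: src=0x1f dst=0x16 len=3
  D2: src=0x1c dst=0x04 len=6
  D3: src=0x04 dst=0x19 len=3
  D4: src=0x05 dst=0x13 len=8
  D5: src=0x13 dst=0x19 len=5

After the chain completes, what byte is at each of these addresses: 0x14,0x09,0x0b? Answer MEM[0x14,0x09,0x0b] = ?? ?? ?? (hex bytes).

MEM[0x14,0x09,0x0b] = f0 fc ad

#0 dst[0x17+4] := {0x73,0xfc,0x4b,0xb1}
#1 dst[0x16+3] := {0x38,0x73,0xfc}
#2 dst[0x04+6] := {0x75,0x5d,0xf0,0x38,0x73,0xfc}
#3 dst[0x19+3] := {0x75,0x5d,0xf0}
#4 dst[0x13+8] := {0x5d,0xf0,0x38,0x73,0xfc,0x5d,0xad,0xbd}
#5 dst[0x19+5] := {0x5d,0xf0,0x38,0x73,0xfc}
query mem[0x14]=0xf0, mem[0x09]=0xfc, mem[0x0b]=0xad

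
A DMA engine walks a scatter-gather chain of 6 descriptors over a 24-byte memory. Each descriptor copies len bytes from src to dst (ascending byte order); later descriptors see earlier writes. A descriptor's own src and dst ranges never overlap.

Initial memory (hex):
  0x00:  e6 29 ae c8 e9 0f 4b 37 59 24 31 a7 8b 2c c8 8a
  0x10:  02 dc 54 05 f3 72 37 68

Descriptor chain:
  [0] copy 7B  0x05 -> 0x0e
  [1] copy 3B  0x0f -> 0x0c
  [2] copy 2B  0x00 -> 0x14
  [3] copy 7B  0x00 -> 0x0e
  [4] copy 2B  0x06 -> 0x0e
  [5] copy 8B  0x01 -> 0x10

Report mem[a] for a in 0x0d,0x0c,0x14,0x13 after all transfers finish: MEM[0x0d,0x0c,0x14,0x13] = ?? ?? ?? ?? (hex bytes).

MEM[0x0d,0x0c,0x14,0x13] = 37 4b 0f e9

[0] 0x05->0x0e len=7 : 0f 4b 37 59 24 31 a7
[1] 0x0f->0x0c len=3 : 4b 37 59
[2] 0x00->0x14 len=2 : e6 29
[3] 0x00->0x0e len=7 : e6 29 ae c8 e9 0f 4b
[4] 0x06->0x0e len=2 : 4b 37
[5] 0x01->0x10 len=8 : 29 ae c8 e9 0f 4b 37 59
query mem[0x0d]=0x37, mem[0x0c]=0x4b, mem[0x14]=0x0f, mem[0x13]=0xe9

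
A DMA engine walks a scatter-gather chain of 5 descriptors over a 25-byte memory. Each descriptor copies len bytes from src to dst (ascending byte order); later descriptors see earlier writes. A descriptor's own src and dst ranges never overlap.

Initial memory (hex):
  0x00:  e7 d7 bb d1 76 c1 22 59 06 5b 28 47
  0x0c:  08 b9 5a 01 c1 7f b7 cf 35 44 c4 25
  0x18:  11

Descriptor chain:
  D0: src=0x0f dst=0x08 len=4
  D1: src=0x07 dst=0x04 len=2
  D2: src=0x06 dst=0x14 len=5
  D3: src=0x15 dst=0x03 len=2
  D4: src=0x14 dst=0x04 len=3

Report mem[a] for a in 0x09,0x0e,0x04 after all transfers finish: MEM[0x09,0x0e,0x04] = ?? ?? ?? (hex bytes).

MEM[0x09,0x0e,0x04] = c1 5a 22

#0 dst[0x08+4] := {0x01,0xc1,0x7f,0xb7}
#1 dst[0x04+2] := {0x59,0x01}
#2 dst[0x14+5] := {0x22,0x59,0x01,0xc1,0x7f}
#3 dst[0x03+2] := {0x59,0x01}
#4 dst[0x04+3] := {0x22,0x59,0x01}
query mem[0x09]=0xc1, mem[0x0e]=0x5a, mem[0x04]=0x22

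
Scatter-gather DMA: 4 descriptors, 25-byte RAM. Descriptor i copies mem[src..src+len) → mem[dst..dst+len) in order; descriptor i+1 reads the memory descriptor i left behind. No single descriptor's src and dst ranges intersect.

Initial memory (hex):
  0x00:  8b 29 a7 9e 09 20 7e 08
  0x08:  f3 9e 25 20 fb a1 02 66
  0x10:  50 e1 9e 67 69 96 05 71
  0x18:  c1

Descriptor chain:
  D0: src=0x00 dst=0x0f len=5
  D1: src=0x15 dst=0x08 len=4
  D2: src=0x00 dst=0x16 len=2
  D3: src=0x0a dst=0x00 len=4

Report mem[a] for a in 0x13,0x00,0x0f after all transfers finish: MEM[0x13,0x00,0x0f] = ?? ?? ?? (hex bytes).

MEM[0x13,0x00,0x0f] = 09 71 8b

[0] 0x00->0x0f len=5 : 8b 29 a7 9e 09
[1] 0x15->0x08 len=4 : 96 05 71 c1
[2] 0x00->0x16 len=2 : 8b 29
[3] 0x0a->0x00 len=4 : 71 c1 fb a1
query mem[0x13]=0x09, mem[0x00]=0x71, mem[0x0f]=0x8b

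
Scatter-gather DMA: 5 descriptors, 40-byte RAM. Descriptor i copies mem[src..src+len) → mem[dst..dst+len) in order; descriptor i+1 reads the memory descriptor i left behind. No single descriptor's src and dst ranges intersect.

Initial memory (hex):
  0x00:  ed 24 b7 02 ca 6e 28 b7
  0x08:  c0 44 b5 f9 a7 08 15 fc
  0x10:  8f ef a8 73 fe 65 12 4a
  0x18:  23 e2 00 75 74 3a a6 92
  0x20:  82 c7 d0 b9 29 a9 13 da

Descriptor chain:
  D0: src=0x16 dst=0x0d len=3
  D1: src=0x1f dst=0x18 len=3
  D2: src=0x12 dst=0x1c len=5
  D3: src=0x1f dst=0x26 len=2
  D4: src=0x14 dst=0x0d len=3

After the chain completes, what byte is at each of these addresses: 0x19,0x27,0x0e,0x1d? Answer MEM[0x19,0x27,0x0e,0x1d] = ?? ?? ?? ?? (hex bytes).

D0: mem[0x0d..0x0f] <- [12 4a 23]
D1: mem[0x18..0x1a] <- [92 82 c7]
D2: mem[0x1c..0x20] <- [a8 73 fe 65 12]
D3: mem[0x26..0x27] <- [65 12]
D4: mem[0x0d..0x0f] <- [fe 65 12]
query mem[0x19]=0x82, mem[0x27]=0x12, mem[0x0e]=0x65, mem[0x1d]=0x73

MEM[0x19,0x27,0x0e,0x1d] = 82 12 65 73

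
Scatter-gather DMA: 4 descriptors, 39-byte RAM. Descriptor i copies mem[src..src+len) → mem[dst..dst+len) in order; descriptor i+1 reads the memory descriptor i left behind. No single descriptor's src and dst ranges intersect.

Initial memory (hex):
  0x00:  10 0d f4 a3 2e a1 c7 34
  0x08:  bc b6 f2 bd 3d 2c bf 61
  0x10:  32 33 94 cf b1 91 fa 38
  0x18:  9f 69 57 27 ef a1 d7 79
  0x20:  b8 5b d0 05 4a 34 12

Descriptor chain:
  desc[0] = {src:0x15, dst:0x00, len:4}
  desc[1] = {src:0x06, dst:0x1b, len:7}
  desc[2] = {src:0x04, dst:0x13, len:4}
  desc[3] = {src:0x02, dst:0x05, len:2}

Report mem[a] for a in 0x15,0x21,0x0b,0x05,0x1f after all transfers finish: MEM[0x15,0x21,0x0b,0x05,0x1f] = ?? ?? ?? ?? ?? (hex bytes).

MEM[0x15,0x21,0x0b,0x05,0x1f] = c7 3d bd 38 f2

  after D0: wrote 4B at 0x00 = 91fa389f
  after D1: wrote 7B at 0x1b = c734bcb6f2bd3d
  after D2: wrote 4B at 0x13 = 2ea1c734
  after D3: wrote 2B at 0x05 = 389f
query mem[0x15]=0xc7, mem[0x21]=0x3d, mem[0x0b]=0xbd, mem[0x05]=0x38, mem[0x1f]=0xf2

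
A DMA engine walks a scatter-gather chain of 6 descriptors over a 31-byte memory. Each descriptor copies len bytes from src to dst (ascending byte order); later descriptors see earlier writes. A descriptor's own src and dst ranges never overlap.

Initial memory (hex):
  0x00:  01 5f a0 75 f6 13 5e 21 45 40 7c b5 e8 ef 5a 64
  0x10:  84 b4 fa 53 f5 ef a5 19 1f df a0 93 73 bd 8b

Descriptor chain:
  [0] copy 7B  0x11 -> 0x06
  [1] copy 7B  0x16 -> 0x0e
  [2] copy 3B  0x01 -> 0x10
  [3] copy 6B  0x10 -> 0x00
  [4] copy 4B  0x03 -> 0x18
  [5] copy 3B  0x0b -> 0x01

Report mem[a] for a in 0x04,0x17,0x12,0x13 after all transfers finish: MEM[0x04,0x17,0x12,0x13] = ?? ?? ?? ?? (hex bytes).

  after D0: wrote 7B at 0x06 = b4fa53f5efa519
  after D1: wrote 7B at 0x0e = a5191fdfa09373
  after D2: wrote 3B at 0x10 = 5fa075
  after D3: wrote 6B at 0x00 = 5fa0759373ef
  after D4: wrote 4B at 0x18 = 9373efb4
  after D5: wrote 3B at 0x01 = a519ef
query mem[0x04]=0x73, mem[0x17]=0x19, mem[0x12]=0x75, mem[0x13]=0x93

MEM[0x04,0x17,0x12,0x13] = 73 19 75 93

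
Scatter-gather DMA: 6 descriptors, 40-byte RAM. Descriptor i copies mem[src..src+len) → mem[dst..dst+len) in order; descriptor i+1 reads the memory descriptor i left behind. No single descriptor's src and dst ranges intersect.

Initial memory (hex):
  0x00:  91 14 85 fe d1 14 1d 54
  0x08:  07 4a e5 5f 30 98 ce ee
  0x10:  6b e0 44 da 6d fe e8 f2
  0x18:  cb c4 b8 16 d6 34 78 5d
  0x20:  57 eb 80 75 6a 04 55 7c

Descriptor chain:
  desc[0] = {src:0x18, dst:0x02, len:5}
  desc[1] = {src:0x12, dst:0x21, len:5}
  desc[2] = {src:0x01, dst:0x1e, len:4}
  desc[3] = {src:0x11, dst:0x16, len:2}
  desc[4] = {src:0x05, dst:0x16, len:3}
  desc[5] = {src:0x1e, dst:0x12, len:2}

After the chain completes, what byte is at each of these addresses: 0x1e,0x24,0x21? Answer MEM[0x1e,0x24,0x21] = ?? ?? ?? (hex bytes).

D0: mem[0x02..0x06] <- [cb c4 b8 16 d6]
D1: mem[0x21..0x25] <- [44 da 6d fe e8]
D2: mem[0x1e..0x21] <- [14 cb c4 b8]
D3: mem[0x16..0x17] <- [e0 44]
D4: mem[0x16..0x18] <- [16 d6 54]
D5: mem[0x12..0x13] <- [14 cb]
query mem[0x1e]=0x14, mem[0x24]=0xfe, mem[0x21]=0xb8

MEM[0x1e,0x24,0x21] = 14 fe b8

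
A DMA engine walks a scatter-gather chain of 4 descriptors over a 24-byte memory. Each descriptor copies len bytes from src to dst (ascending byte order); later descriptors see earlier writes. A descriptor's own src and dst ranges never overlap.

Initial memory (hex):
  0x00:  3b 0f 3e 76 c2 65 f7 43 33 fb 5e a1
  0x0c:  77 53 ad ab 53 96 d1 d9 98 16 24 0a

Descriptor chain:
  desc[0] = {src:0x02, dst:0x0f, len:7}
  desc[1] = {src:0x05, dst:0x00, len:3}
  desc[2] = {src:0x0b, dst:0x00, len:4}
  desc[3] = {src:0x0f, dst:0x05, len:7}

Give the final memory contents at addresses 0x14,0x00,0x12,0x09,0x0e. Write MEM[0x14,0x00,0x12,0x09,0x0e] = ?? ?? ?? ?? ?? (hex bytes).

  after D0: wrote 7B at 0x0f = 3e76c265f74333
  after D1: wrote 3B at 0x00 = 65f743
  after D2: wrote 4B at 0x00 = a17753ad
  after D3: wrote 7B at 0x05 = 3e76c265f74333
query mem[0x14]=0x43, mem[0x00]=0xa1, mem[0x12]=0x65, mem[0x09]=0xf7, mem[0x0e]=0xad

MEM[0x14,0x00,0x12,0x09,0x0e] = 43 a1 65 f7 ad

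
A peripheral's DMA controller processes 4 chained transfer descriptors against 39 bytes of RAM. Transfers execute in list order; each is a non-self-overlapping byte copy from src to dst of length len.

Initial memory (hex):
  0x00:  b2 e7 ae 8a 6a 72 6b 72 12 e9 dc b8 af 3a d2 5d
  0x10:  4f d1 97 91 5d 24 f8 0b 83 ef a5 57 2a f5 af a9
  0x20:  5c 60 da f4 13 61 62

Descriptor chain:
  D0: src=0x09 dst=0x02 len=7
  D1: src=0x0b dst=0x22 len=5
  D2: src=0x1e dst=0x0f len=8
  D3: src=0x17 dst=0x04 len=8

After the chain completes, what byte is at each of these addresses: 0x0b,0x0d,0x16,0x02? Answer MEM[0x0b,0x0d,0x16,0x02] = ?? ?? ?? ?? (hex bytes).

MEM[0x0b,0x0d,0x16,0x02] = af 3a d2 e9

#0 dst[0x02+7] := {0xe9,0xdc,0xb8,0xaf,0x3a,0xd2,0x5d}
#1 dst[0x22+5] := {0xb8,0xaf,0x3a,0xd2,0x5d}
#2 dst[0x0f+8] := {0xaf,0xa9,0x5c,0x60,0xb8,0xaf,0x3a,0xd2}
#3 dst[0x04+8] := {0x0b,0x83,0xef,0xa5,0x57,0x2a,0xf5,0xaf}
query mem[0x0b]=0xaf, mem[0x0d]=0x3a, mem[0x16]=0xd2, mem[0x02]=0xe9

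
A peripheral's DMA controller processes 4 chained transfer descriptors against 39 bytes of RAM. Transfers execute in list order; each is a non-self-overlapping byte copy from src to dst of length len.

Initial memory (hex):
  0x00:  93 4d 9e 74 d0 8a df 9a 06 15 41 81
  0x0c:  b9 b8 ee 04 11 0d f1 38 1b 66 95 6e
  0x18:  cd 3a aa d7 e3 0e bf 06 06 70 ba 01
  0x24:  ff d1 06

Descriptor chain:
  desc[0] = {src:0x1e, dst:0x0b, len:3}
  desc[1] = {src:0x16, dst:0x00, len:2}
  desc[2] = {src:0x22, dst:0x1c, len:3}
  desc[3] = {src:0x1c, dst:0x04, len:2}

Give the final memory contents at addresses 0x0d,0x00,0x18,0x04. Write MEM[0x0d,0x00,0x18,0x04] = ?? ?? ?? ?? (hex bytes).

D0: mem[0x0b..0x0d] <- [bf 06 06]
D1: mem[0x00..0x01] <- [95 6e]
D2: mem[0x1c..0x1e] <- [ba 01 ff]
D3: mem[0x04..0x05] <- [ba 01]
query mem[0x0d]=0x06, mem[0x00]=0x95, mem[0x18]=0xcd, mem[0x04]=0xba

MEM[0x0d,0x00,0x18,0x04] = 06 95 cd ba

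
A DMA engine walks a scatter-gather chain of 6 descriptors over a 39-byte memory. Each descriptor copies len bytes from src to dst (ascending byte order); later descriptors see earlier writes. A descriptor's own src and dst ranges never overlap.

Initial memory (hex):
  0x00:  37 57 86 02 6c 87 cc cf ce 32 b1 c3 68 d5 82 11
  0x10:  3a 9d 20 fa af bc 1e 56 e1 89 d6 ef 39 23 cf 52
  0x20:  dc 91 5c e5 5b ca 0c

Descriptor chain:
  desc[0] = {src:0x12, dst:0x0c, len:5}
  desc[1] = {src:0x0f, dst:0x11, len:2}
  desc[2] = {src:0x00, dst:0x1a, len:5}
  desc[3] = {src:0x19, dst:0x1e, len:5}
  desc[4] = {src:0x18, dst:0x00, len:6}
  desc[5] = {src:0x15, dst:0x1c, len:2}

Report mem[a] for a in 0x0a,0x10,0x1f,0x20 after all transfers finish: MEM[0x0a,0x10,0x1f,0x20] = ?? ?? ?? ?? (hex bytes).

[0] 0x12->0x0c len=5 : 20 fa af bc 1e
[1] 0x0f->0x11 len=2 : bc 1e
[2] 0x00->0x1a len=5 : 37 57 86 02 6c
[3] 0x19->0x1e len=5 : 89 37 57 86 02
[4] 0x18->0x00 len=6 : e1 89 37 57 86 02
[5] 0x15->0x1c len=2 : bc 1e
query mem[0x0a]=0xb1, mem[0x10]=0x1e, mem[0x1f]=0x37, mem[0x20]=0x57

MEM[0x0a,0x10,0x1f,0x20] = b1 1e 37 57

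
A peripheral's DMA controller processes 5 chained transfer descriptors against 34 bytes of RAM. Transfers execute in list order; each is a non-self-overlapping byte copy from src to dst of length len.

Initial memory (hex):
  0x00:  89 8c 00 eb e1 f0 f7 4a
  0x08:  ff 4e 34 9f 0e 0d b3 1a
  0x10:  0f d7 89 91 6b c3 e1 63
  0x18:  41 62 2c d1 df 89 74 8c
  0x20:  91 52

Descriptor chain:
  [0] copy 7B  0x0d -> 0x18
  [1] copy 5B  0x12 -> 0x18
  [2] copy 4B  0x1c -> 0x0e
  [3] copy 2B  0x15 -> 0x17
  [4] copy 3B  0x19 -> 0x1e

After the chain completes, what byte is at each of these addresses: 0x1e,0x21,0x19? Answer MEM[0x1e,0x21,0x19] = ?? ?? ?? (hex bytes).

MEM[0x1e,0x21,0x19] = 91 52 91

[0] 0x0d->0x18 len=7 : 0d b3 1a 0f d7 89 91
[1] 0x12->0x18 len=5 : 89 91 6b c3 e1
[2] 0x1c->0x0e len=4 : e1 89 91 8c
[3] 0x15->0x17 len=2 : c3 e1
[4] 0x19->0x1e len=3 : 91 6b c3
query mem[0x1e]=0x91, mem[0x21]=0x52, mem[0x19]=0x91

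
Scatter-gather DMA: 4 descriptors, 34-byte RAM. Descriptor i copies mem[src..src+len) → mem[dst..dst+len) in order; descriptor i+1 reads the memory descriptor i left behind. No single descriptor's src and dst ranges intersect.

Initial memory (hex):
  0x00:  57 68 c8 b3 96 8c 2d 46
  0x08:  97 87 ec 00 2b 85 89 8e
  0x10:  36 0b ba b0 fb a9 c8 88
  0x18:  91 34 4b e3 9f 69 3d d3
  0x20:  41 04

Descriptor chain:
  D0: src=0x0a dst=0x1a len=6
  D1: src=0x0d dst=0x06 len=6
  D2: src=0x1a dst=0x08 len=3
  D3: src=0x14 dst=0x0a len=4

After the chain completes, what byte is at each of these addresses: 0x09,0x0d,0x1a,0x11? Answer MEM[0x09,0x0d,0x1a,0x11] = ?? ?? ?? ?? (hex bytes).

[0] 0x0a->0x1a len=6 : ec 00 2b 85 89 8e
[1] 0x0d->0x06 len=6 : 85 89 8e 36 0b ba
[2] 0x1a->0x08 len=3 : ec 00 2b
[3] 0x14->0x0a len=4 : fb a9 c8 88
query mem[0x09]=0x00, mem[0x0d]=0x88, mem[0x1a]=0xec, mem[0x11]=0x0b

MEM[0x09,0x0d,0x1a,0x11] = 00 88 ec 0b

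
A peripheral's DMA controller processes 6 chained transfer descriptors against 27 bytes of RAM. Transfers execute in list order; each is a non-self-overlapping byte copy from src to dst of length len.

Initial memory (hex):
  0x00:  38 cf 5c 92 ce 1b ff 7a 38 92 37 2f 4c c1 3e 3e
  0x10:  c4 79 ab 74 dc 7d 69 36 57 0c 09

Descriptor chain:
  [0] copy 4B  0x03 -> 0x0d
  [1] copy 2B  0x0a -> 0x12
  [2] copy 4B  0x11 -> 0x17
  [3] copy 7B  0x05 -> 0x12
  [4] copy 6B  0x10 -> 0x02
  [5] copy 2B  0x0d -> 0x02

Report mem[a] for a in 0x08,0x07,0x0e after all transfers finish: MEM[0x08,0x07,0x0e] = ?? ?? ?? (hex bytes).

D0: mem[0x0d..0x10] <- [92 ce 1b ff]
D1: mem[0x12..0x13] <- [37 2f]
D2: mem[0x17..0x1a] <- [79 37 2f dc]
D3: mem[0x12..0x18] <- [1b ff 7a 38 92 37 2f]
D4: mem[0x02..0x07] <- [ff 79 1b ff 7a 38]
D5: mem[0x02..0x03] <- [92 ce]
query mem[0x08]=0x38, mem[0x07]=0x38, mem[0x0e]=0xce

MEM[0x08,0x07,0x0e] = 38 38 ce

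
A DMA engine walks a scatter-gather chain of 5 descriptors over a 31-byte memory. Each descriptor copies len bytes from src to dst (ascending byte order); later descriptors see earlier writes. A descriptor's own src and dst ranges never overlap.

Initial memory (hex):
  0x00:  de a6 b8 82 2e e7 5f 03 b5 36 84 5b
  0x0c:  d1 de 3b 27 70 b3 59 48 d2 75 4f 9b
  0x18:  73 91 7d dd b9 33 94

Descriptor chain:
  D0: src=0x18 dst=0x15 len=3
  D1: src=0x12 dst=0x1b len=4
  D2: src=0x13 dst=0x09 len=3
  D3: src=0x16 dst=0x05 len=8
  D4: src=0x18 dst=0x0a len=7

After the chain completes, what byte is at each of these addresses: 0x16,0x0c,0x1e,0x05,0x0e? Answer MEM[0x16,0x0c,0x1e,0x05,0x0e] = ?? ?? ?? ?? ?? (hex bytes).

D0: mem[0x15..0x17] <- [73 91 7d]
D1: mem[0x1b..0x1e] <- [59 48 d2 73]
D2: mem[0x09..0x0b] <- [48 d2 73]
D3: mem[0x05..0x0c] <- [91 7d 73 91 7d 59 48 d2]
D4: mem[0x0a..0x10] <- [73 91 7d 59 48 d2 73]
query mem[0x16]=0x91, mem[0x0c]=0x7d, mem[0x1e]=0x73, mem[0x05]=0x91, mem[0x0e]=0x48

MEM[0x16,0x0c,0x1e,0x05,0x0e] = 91 7d 73 91 48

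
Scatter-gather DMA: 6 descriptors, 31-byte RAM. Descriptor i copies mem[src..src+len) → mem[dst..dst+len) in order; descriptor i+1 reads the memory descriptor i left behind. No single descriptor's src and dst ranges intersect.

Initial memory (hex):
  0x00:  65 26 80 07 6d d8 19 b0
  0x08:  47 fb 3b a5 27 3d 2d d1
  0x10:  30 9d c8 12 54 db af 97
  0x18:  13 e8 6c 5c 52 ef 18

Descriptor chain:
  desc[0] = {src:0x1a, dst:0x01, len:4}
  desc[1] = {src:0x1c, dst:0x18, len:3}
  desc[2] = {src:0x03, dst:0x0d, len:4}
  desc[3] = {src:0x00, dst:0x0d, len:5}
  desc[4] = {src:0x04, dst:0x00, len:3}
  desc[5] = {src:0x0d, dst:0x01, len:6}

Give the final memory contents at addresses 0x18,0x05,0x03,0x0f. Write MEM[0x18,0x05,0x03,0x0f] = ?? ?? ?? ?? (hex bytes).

MEM[0x18,0x05,0x03,0x0f] = 52 ef 5c 5c

#0 dst[0x01+4] := {0x6c,0x5c,0x52,0xef}
#1 dst[0x18+3] := {0x52,0xef,0x18}
#2 dst[0x0d+4] := {0x52,0xef,0xd8,0x19}
#3 dst[0x0d+5] := {0x65,0x6c,0x5c,0x52,0xef}
#4 dst[0x00+3] := {0xef,0xd8,0x19}
#5 dst[0x01+6] := {0x65,0x6c,0x5c,0x52,0xef,0xc8}
query mem[0x18]=0x52, mem[0x05]=0xef, mem[0x03]=0x5c, mem[0x0f]=0x5c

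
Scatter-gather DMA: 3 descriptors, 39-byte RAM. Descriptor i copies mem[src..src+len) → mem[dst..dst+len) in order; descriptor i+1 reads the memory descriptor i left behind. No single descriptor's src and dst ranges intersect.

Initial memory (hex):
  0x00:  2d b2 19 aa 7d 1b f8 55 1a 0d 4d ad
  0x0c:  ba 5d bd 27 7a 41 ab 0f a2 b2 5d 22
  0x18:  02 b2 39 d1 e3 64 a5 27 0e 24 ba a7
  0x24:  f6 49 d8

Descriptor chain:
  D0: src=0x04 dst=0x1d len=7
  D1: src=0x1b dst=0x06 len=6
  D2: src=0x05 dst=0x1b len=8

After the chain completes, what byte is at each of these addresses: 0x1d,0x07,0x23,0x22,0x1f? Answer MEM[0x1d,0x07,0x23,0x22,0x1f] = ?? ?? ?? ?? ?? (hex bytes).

MEM[0x1d,0x07,0x23,0x22,0x1f] = e3 e3 4d ba 1b

#0 dst[0x1d+7] := {0x7d,0x1b,0xf8,0x55,0x1a,0x0d,0x4d}
#1 dst[0x06+6] := {0xd1,0xe3,0x7d,0x1b,0xf8,0x55}
#2 dst[0x1b+8] := {0x1b,0xd1,0xe3,0x7d,0x1b,0xf8,0x55,0xba}
query mem[0x1d]=0xe3, mem[0x07]=0xe3, mem[0x23]=0x4d, mem[0x22]=0xba, mem[0x1f]=0x1b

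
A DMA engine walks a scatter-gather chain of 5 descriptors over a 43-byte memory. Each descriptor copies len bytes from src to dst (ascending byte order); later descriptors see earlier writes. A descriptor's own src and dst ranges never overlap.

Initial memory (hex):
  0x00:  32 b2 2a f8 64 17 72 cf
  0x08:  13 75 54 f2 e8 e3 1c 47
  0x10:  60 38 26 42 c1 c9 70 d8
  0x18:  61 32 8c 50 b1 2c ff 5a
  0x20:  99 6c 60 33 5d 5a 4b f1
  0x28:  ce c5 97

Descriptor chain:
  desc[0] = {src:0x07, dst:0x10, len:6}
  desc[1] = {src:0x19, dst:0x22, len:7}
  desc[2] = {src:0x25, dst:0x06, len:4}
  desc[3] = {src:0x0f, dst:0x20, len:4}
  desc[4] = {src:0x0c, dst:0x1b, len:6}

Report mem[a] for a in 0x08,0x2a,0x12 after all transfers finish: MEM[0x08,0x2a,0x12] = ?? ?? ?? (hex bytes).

MEM[0x08,0x2a,0x12] = ff 97 75

[0] 0x07->0x10 len=6 : cf 13 75 54 f2 e8
[1] 0x19->0x22 len=7 : 32 8c 50 b1 2c ff 5a
[2] 0x25->0x06 len=4 : b1 2c ff 5a
[3] 0x0f->0x20 len=4 : 47 cf 13 75
[4] 0x0c->0x1b len=6 : e8 e3 1c 47 cf 13
query mem[0x08]=0xff, mem[0x2a]=0x97, mem[0x12]=0x75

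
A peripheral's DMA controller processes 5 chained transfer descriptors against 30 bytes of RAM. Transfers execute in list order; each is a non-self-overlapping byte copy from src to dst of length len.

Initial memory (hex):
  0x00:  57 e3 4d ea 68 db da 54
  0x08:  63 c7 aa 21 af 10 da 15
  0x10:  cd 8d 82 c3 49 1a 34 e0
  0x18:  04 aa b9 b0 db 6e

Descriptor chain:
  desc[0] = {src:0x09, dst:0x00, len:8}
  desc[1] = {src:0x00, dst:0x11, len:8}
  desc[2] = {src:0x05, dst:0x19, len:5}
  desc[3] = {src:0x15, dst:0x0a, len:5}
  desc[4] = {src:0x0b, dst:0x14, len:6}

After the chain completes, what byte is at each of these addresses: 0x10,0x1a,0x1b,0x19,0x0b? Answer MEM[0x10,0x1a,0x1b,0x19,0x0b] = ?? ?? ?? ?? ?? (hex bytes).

MEM[0x10,0x1a,0x1b,0x19,0x0b] = cd 15 cd cd da

  after D0: wrote 8B at 0x00 = c7aa21af10da15cd
  after D1: wrote 8B at 0x11 = c7aa21af10da15cd
  after D2: wrote 5B at 0x19 = da15cd63c7
  after D3: wrote 5B at 0x0a = 10da15cdda
  after D4: wrote 6B at 0x14 = da15cdda15cd
query mem[0x10]=0xcd, mem[0x1a]=0x15, mem[0x1b]=0xcd, mem[0x19]=0xcd, mem[0x0b]=0xda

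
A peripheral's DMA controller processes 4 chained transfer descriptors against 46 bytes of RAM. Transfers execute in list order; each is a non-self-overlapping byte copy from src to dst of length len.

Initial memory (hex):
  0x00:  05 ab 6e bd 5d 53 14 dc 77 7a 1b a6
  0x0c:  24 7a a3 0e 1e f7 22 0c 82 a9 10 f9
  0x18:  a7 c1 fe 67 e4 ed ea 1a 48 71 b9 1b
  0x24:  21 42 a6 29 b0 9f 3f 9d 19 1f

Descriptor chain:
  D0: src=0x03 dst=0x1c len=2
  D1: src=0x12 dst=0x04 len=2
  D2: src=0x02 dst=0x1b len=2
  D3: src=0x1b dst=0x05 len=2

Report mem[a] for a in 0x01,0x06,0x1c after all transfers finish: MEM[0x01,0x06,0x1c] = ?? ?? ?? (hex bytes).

[0] 0x03->0x1c len=2 : bd 5d
[1] 0x12->0x04 len=2 : 22 0c
[2] 0x02->0x1b len=2 : 6e bd
[3] 0x1b->0x05 len=2 : 6e bd
query mem[0x01]=0xab, mem[0x06]=0xbd, mem[0x1c]=0xbd

MEM[0x01,0x06,0x1c] = ab bd bd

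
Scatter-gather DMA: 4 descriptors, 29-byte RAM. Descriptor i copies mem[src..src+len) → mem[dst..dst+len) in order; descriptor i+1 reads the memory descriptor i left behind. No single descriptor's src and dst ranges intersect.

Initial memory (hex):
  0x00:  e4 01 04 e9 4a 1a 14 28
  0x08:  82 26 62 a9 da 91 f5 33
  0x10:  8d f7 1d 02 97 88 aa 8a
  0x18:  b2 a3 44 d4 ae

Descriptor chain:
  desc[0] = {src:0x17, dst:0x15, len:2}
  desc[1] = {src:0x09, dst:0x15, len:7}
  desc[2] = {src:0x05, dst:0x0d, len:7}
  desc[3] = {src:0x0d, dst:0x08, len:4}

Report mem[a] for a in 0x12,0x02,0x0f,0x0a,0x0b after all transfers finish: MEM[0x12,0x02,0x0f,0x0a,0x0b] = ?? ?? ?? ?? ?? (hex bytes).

#0 dst[0x15+2] := {0x8a,0xb2}
#1 dst[0x15+7] := {0x26,0x62,0xa9,0xda,0x91,0xf5,0x33}
#2 dst[0x0d+7] := {0x1a,0x14,0x28,0x82,0x26,0x62,0xa9}
#3 dst[0x08+4] := {0x1a,0x14,0x28,0x82}
query mem[0x12]=0x62, mem[0x02]=0x04, mem[0x0f]=0x28, mem[0x0a]=0x28, mem[0x0b]=0x82

MEM[0x12,0x02,0x0f,0x0a,0x0b] = 62 04 28 28 82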